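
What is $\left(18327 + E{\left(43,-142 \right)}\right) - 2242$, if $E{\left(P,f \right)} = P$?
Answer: $16128$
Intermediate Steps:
$\left(18327 + E{\left(43,-142 \right)}\right) - 2242 = \left(18327 + 43\right) - 2242 = 18370 + \left(-6665 + 4423\right) = 18370 - 2242 = 16128$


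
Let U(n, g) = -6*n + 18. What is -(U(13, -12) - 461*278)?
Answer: 128218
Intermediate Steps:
U(n, g) = 18 - 6*n
-(U(13, -12) - 461*278) = -((18 - 6*13) - 461*278) = -((18 - 78) - 128158) = -(-60 - 128158) = -1*(-128218) = 128218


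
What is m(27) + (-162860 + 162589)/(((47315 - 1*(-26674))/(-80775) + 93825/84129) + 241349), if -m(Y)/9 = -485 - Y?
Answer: 279909189101286101/60744196464447 ≈ 4608.0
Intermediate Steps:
m(Y) = 4365 + 9*Y (m(Y) = -9*(-485 - Y) = 4365 + 9*Y)
m(27) + (-162860 + 162589)/(((47315 - 1*(-26674))/(-80775) + 93825/84129) + 241349) = (4365 + 9*27) + (-162860 + 162589)/(((47315 - 1*(-26674))/(-80775) + 93825/84129) + 241349) = (4365 + 243) - 271/(((47315 + 26674)*(-1/80775) + 93825*(1/84129)) + 241349) = 4608 - 271/((73989*(-1/80775) + 31275/28043) + 241349) = 4608 - 271/((-8221/8975 + 31275/28043) + 241349) = 4608 - 271/(50151622/251685925 + 241349) = 4608 - 271/60744196464447/251685925 = 4608 - 271*251685925/60744196464447 = 4608 - 68206885675/60744196464447 = 279909189101286101/60744196464447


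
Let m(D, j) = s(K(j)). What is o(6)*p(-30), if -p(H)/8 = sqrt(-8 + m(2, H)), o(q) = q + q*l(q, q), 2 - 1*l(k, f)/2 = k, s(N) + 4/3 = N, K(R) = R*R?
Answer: 448*sqrt(501) ≈ 10028.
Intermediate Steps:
K(R) = R**2
s(N) = -4/3 + N
m(D, j) = -4/3 + j**2
l(k, f) = 4 - 2*k
o(q) = q + q*(4 - 2*q)
p(H) = -8*sqrt(-28/3 + H**2) (p(H) = -8*sqrt(-8 + (-4/3 + H**2)) = -8*sqrt(-28/3 + H**2))
o(6)*p(-30) = (6*(5 - 2*6))*(-8*sqrt(-84 + 9*(-30)**2)/3) = (6*(5 - 12))*(-8*sqrt(-84 + 9*900)/3) = (6*(-7))*(-8*sqrt(-84 + 8100)/3) = -(-112)*sqrt(8016) = -(-112)*4*sqrt(501) = -(-448)*sqrt(501) = 448*sqrt(501)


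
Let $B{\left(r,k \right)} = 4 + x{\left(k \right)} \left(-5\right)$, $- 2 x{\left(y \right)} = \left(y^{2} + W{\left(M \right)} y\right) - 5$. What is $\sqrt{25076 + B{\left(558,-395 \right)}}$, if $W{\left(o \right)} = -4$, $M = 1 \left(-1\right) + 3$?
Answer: $2 \sqrt{104770} \approx 647.36$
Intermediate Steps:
$M = 2$ ($M = -1 + 3 = 2$)
$x{\left(y \right)} = \frac{5}{2} + 2 y - \frac{y^{2}}{2}$ ($x{\left(y \right)} = - \frac{\left(y^{2} - 4 y\right) - 5}{2} = - \frac{-5 + y^{2} - 4 y}{2} = \frac{5}{2} + 2 y - \frac{y^{2}}{2}$)
$B{\left(r,k \right)} = - \frac{17}{2} - 10 k + \frac{5 k^{2}}{2}$ ($B{\left(r,k \right)} = 4 + \left(\frac{5}{2} + 2 k - \frac{k^{2}}{2}\right) \left(-5\right) = 4 - \left(\frac{25}{2} + 10 k - \frac{5 k^{2}}{2}\right) = - \frac{17}{2} - 10 k + \frac{5 k^{2}}{2}$)
$\sqrt{25076 + B{\left(558,-395 \right)}} = \sqrt{25076 - \left(- \frac{7883}{2} - \frac{780125}{2}\right)} = \sqrt{25076 + \left(- \frac{17}{2} + 3950 + \frac{5}{2} \cdot 156025\right)} = \sqrt{25076 + \left(- \frac{17}{2} + 3950 + \frac{780125}{2}\right)} = \sqrt{25076 + 394004} = \sqrt{419080} = 2 \sqrt{104770}$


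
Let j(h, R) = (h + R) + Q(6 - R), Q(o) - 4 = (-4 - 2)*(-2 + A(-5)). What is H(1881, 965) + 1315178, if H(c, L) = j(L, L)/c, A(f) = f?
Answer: 130202726/99 ≈ 1.3152e+6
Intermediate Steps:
Q(o) = 46 (Q(o) = 4 + (-4 - 2)*(-2 - 5) = 4 - 6*(-7) = 4 + 42 = 46)
j(h, R) = 46 + R + h (j(h, R) = (h + R) + 46 = (R + h) + 46 = 46 + R + h)
H(c, L) = (46 + 2*L)/c (H(c, L) = (46 + L + L)/c = (46 + 2*L)/c)
H(1881, 965) + 1315178 = 2*(23 + 965)/1881 + 1315178 = 2*(1/1881)*988 + 1315178 = 104/99 + 1315178 = 130202726/99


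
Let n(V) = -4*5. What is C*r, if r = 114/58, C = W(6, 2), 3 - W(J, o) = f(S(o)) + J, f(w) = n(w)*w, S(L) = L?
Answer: 2109/29 ≈ 72.724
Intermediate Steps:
n(V) = -20
f(w) = -20*w
W(J, o) = 3 - J + 20*o (W(J, o) = 3 - (-20*o + J) = 3 - (J - 20*o) = 3 + (-J + 20*o) = 3 - J + 20*o)
C = 37 (C = 3 - 1*6 + 20*2 = 3 - 6 + 40 = 37)
r = 57/29 (r = 114*(1/58) = 57/29 ≈ 1.9655)
C*r = 37*(57/29) = 2109/29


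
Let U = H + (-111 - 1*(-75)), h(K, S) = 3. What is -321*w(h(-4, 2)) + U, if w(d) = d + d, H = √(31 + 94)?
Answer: -1962 + 5*√5 ≈ -1950.8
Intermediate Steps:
H = 5*√5 (H = √125 = 5*√5 ≈ 11.180)
w(d) = 2*d
U = -36 + 5*√5 (U = 5*√5 + (-111 - 1*(-75)) = 5*√5 + (-111 + 75) = 5*√5 - 36 = -36 + 5*√5 ≈ -24.820)
-321*w(h(-4, 2)) + U = -642*3 + (-36 + 5*√5) = -321*6 + (-36 + 5*√5) = -1926 + (-36 + 5*√5) = -1962 + 5*√5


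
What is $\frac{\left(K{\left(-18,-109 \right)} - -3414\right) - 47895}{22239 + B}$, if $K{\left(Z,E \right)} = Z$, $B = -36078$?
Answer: $\frac{2119}{659} \approx 3.2155$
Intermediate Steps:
$\frac{\left(K{\left(-18,-109 \right)} - -3414\right) - 47895}{22239 + B} = \frac{\left(-18 - -3414\right) - 47895}{22239 - 36078} = \frac{\left(-18 + 3414\right) - 47895}{-13839} = \left(3396 - 47895\right) \left(- \frac{1}{13839}\right) = \left(-44499\right) \left(- \frac{1}{13839}\right) = \frac{2119}{659}$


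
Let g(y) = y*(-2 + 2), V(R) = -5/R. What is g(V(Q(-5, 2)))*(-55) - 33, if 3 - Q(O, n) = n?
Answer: -33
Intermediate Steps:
Q(O, n) = 3 - n
g(y) = 0 (g(y) = y*0 = 0)
g(V(Q(-5, 2)))*(-55) - 33 = 0*(-55) - 33 = 0 - 33 = -33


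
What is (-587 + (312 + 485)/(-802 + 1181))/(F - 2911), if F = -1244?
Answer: 73892/524915 ≈ 0.14077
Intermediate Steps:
(-587 + (312 + 485)/(-802 + 1181))/(F - 2911) = (-587 + (312 + 485)/(-802 + 1181))/(-1244 - 2911) = (-587 + 797/379)/(-4155) = (-587 + 797*(1/379))*(-1/4155) = (-587 + 797/379)*(-1/4155) = -221676/379*(-1/4155) = 73892/524915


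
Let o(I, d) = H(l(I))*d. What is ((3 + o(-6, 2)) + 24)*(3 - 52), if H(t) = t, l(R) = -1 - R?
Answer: -1813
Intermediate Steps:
o(I, d) = d*(-1 - I) (o(I, d) = (-1 - I)*d = d*(-1 - I))
((3 + o(-6, 2)) + 24)*(3 - 52) = ((3 - 1*2*(1 - 6)) + 24)*(3 - 52) = ((3 - 1*2*(-5)) + 24)*(-49) = ((3 + 10) + 24)*(-49) = (13 + 24)*(-49) = 37*(-49) = -1813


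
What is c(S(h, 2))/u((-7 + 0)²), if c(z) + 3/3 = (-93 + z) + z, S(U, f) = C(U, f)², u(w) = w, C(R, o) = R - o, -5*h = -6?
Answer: -2318/1225 ≈ -1.8922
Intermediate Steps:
h = 6/5 (h = -⅕*(-6) = 6/5 ≈ 1.2000)
S(U, f) = (U - f)²
c(z) = -94 + 2*z (c(z) = -1 + ((-93 + z) + z) = -1 + (-93 + 2*z) = -94 + 2*z)
c(S(h, 2))/u((-7 + 0)²) = (-94 + 2*(6/5 - 1*2)²)/((-7 + 0)²) = (-94 + 2*(6/5 - 2)²)/((-7)²) = (-94 + 2*(-⅘)²)/49 = (-94 + 2*(16/25))*(1/49) = (-94 + 32/25)*(1/49) = -2318/25*1/49 = -2318/1225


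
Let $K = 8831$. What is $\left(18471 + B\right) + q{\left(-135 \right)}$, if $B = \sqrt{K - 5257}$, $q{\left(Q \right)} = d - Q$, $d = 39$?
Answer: $18645 + \sqrt{3574} \approx 18705.0$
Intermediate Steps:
$q{\left(Q \right)} = 39 - Q$
$B = \sqrt{3574}$ ($B = \sqrt{8831 - 5257} = \sqrt{3574} \approx 59.783$)
$\left(18471 + B\right) + q{\left(-135 \right)} = \left(18471 + \sqrt{3574}\right) + \left(39 - -135\right) = \left(18471 + \sqrt{3574}\right) + \left(39 + 135\right) = \left(18471 + \sqrt{3574}\right) + 174 = 18645 + \sqrt{3574}$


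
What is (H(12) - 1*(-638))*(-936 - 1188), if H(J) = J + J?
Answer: -1406088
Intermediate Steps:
H(J) = 2*J
(H(12) - 1*(-638))*(-936 - 1188) = (2*12 - 1*(-638))*(-936 - 1188) = (24 + 638)*(-2124) = 662*(-2124) = -1406088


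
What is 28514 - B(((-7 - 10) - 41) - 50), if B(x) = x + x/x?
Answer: 28621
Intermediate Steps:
B(x) = 1 + x (B(x) = x + 1 = 1 + x)
28514 - B(((-7 - 10) - 41) - 50) = 28514 - (1 + (((-7 - 10) - 41) - 50)) = 28514 - (1 + ((-17 - 41) - 50)) = 28514 - (1 + (-58 - 50)) = 28514 - (1 - 108) = 28514 - 1*(-107) = 28514 + 107 = 28621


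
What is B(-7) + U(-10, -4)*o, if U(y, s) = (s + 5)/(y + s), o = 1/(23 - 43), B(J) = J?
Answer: -1959/280 ≈ -6.9964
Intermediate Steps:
o = -1/20 (o = 1/(-20) = -1/20 ≈ -0.050000)
U(y, s) = (5 + s)/(s + y)
B(-7) + U(-10, -4)*o = -7 + ((5 - 4)/(-4 - 10))*(-1/20) = -7 + (1/(-14))*(-1/20) = -7 - 1/14*1*(-1/20) = -7 - 1/14*(-1/20) = -7 + 1/280 = -1959/280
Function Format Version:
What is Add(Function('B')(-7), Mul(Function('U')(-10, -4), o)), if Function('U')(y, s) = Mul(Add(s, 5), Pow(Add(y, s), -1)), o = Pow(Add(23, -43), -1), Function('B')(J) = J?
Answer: Rational(-1959, 280) ≈ -6.9964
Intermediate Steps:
o = Rational(-1, 20) (o = Pow(-20, -1) = Rational(-1, 20) ≈ -0.050000)
Function('U')(y, s) = Mul(Pow(Add(s, y), -1), Add(5, s)) (Function('U')(y, s) = Mul(Add(5, s), Pow(Add(s, y), -1)) = Mul(Pow(Add(s, y), -1), Add(5, s)))
Add(Function('B')(-7), Mul(Function('U')(-10, -4), o)) = Add(-7, Mul(Mul(Pow(Add(-4, -10), -1), Add(5, -4)), Rational(-1, 20))) = Add(-7, Mul(Mul(Pow(-14, -1), 1), Rational(-1, 20))) = Add(-7, Mul(Mul(Rational(-1, 14), 1), Rational(-1, 20))) = Add(-7, Mul(Rational(-1, 14), Rational(-1, 20))) = Add(-7, Rational(1, 280)) = Rational(-1959, 280)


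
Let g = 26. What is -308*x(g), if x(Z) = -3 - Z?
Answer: 8932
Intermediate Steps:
-308*x(g) = -308*(-3 - 1*26) = -308*(-3 - 26) = -308*(-29) = 8932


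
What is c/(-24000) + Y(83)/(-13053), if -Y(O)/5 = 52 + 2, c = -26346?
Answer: 19465241/17404000 ≈ 1.1184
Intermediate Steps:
Y(O) = -270 (Y(O) = -5*(52 + 2) = -5*54 = -270)
c/(-24000) + Y(83)/(-13053) = -26346/(-24000) - 270/(-13053) = -26346*(-1/24000) - 270*(-1/13053) = 4391/4000 + 90/4351 = 19465241/17404000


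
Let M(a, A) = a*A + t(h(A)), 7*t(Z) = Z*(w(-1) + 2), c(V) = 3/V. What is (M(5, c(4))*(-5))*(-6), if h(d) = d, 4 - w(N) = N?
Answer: 135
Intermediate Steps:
w(N) = 4 - N
t(Z) = Z (t(Z) = (Z*((4 - 1*(-1)) + 2))/7 = (Z*((4 + 1) + 2))/7 = (Z*(5 + 2))/7 = (Z*7)/7 = (7*Z)/7 = Z)
M(a, A) = A + A*a (M(a, A) = a*A + A = A*a + A = A + A*a)
(M(5, c(4))*(-5))*(-6) = (((3/4)*(1 + 5))*(-5))*(-6) = (((3*(¼))*6)*(-5))*(-6) = (((¾)*6)*(-5))*(-6) = ((9/2)*(-5))*(-6) = -45/2*(-6) = 135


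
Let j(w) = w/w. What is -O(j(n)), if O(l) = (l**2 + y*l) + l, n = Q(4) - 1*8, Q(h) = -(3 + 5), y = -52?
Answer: 50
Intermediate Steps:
Q(h) = -8 (Q(h) = -1*8 = -8)
n = -16 (n = -8 - 1*8 = -8 - 8 = -16)
j(w) = 1
O(l) = l**2 - 51*l (O(l) = (l**2 - 52*l) + l = l**2 - 51*l)
-O(j(n)) = -(-51 + 1) = -(-50) = -1*(-50) = 50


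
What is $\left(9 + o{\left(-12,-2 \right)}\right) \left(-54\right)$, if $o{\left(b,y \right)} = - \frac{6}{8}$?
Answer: $- \frac{891}{2} \approx -445.5$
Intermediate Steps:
$o{\left(b,y \right)} = - \frac{3}{4}$ ($o{\left(b,y \right)} = \left(-6\right) \frac{1}{8} = - \frac{3}{4}$)
$\left(9 + o{\left(-12,-2 \right)}\right) \left(-54\right) = \left(9 - \frac{3}{4}\right) \left(-54\right) = \frac{33}{4} \left(-54\right) = - \frac{891}{2}$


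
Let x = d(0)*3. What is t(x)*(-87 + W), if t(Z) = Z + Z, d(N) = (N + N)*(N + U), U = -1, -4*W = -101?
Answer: 0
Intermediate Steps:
W = 101/4 (W = -¼*(-101) = 101/4 ≈ 25.250)
d(N) = 2*N*(-1 + N) (d(N) = (N + N)*(N - 1) = (2*N)*(-1 + N) = 2*N*(-1 + N))
x = 0 (x = (2*0*(-1 + 0))*3 = (2*0*(-1))*3 = 0*3 = 0)
t(Z) = 2*Z
t(x)*(-87 + W) = (2*0)*(-87 + 101/4) = 0*(-247/4) = 0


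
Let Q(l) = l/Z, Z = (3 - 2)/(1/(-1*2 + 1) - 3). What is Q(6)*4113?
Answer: -98712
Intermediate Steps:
Z = -1/4 (Z = 1/(1/(-2 + 1) - 3) = 1/(1/(-1) - 3) = 1/(-1 - 3) = 1/(-4) = 1*(-1/4) = -1/4 ≈ -0.25000)
Q(l) = -4*l (Q(l) = l/(-1/4) = l*(-4) = -4*l)
Q(6)*4113 = -4*6*4113 = -24*4113 = -98712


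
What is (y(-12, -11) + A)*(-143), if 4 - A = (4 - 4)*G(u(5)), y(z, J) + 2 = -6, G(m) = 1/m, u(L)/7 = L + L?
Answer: 572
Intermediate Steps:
u(L) = 14*L (u(L) = 7*(L + L) = 7*(2*L) = 14*L)
y(z, J) = -8 (y(z, J) = -2 - 6 = -8)
A = 4 (A = 4 - (4 - 4)/(14*5) = 4 - 0/70 = 4 - 1*0 = 4 + 0 = 4)
(y(-12, -11) + A)*(-143) = (-8 + 4)*(-143) = -4*(-143) = 572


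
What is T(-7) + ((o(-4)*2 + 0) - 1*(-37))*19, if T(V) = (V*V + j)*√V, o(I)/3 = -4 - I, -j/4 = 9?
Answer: 703 + 13*I*√7 ≈ 703.0 + 34.395*I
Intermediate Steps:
j = -36 (j = -4*9 = -36)
o(I) = -12 - 3*I (o(I) = 3*(-4 - I) = -12 - 3*I)
T(V) = √V*(-36 + V²) (T(V) = (V*V - 36)*√V = (V² - 36)*√V = (-36 + V²)*√V = √V*(-36 + V²))
T(-7) + ((o(-4)*2 + 0) - 1*(-37))*19 = √(-7)*(-36 + (-7)²) + (((-12 - 3*(-4))*2 + 0) - 1*(-37))*19 = (I*√7)*(-36 + 49) + (((-12 + 12)*2 + 0) + 37)*19 = (I*√7)*13 + ((0*2 + 0) + 37)*19 = 13*I*√7 + ((0 + 0) + 37)*19 = 13*I*√7 + (0 + 37)*19 = 13*I*√7 + 37*19 = 13*I*√7 + 703 = 703 + 13*I*√7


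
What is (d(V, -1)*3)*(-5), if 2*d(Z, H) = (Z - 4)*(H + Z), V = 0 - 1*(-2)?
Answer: 15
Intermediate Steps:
V = 2 (V = 0 + 2 = 2)
d(Z, H) = (-4 + Z)*(H + Z)/2 (d(Z, H) = ((Z - 4)*(H + Z))/2 = ((-4 + Z)*(H + Z))/2 = (-4 + Z)*(H + Z)/2)
(d(V, -1)*3)*(-5) = (((½)*2² - 2*(-1) - 2*2 + (½)*(-1)*2)*3)*(-5) = (((½)*4 + 2 - 4 - 1)*3)*(-5) = ((2 + 2 - 4 - 1)*3)*(-5) = -1*3*(-5) = -3*(-5) = 15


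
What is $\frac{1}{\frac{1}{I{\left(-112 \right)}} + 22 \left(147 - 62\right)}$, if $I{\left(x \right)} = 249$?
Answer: $\frac{249}{465631} \approx 0.00053476$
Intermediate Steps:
$\frac{1}{\frac{1}{I{\left(-112 \right)}} + 22 \left(147 - 62\right)} = \frac{1}{\frac{1}{249} + 22 \left(147 - 62\right)} = \frac{1}{\frac{1}{249} + 22 \cdot 85} = \frac{1}{\frac{1}{249} + 1870} = \frac{1}{\frac{465631}{249}} = \frac{249}{465631}$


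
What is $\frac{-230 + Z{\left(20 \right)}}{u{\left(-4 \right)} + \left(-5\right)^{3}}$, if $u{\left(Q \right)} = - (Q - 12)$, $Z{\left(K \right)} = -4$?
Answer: $\frac{234}{109} \approx 2.1468$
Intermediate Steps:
$u{\left(Q \right)} = 12 - Q$ ($u{\left(Q \right)} = - (Q - 12) = - (-12 + Q) = 12 - Q$)
$\frac{-230 + Z{\left(20 \right)}}{u{\left(-4 \right)} + \left(-5\right)^{3}} = \frac{-230 - 4}{\left(12 - -4\right) + \left(-5\right)^{3}} = - \frac{234}{\left(12 + 4\right) - 125} = - \frac{234}{16 - 125} = - \frac{234}{-109} = \left(-234\right) \left(- \frac{1}{109}\right) = \frac{234}{109}$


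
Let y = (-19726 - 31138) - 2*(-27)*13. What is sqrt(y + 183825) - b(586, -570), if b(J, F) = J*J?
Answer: -343396 + sqrt(133663) ≈ -3.4303e+5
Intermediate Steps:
y = -50162 (y = -50864 + 54*13 = -50864 + 702 = -50162)
b(J, F) = J**2
sqrt(y + 183825) - b(586, -570) = sqrt(-50162 + 183825) - 1*586**2 = sqrt(133663) - 1*343396 = sqrt(133663) - 343396 = -343396 + sqrt(133663)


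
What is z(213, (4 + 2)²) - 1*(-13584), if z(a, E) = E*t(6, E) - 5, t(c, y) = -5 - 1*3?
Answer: 13291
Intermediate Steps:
t(c, y) = -8 (t(c, y) = -5 - 3 = -8)
z(a, E) = -5 - 8*E (z(a, E) = E*(-8) - 5 = -8*E - 5 = -5 - 8*E)
z(213, (4 + 2)²) - 1*(-13584) = (-5 - 8*(4 + 2)²) - 1*(-13584) = (-5 - 8*6²) + 13584 = (-5 - 8*36) + 13584 = (-5 - 288) + 13584 = -293 + 13584 = 13291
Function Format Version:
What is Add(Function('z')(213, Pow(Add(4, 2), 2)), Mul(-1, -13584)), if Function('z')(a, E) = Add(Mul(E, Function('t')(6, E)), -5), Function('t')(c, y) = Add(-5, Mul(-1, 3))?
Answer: 13291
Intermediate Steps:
Function('t')(c, y) = -8 (Function('t')(c, y) = Add(-5, -3) = -8)
Function('z')(a, E) = Add(-5, Mul(-8, E)) (Function('z')(a, E) = Add(Mul(E, -8), -5) = Add(Mul(-8, E), -5) = Add(-5, Mul(-8, E)))
Add(Function('z')(213, Pow(Add(4, 2), 2)), Mul(-1, -13584)) = Add(Add(-5, Mul(-8, Pow(Add(4, 2), 2))), Mul(-1, -13584)) = Add(Add(-5, Mul(-8, Pow(6, 2))), 13584) = Add(Add(-5, Mul(-8, 36)), 13584) = Add(Add(-5, -288), 13584) = Add(-293, 13584) = 13291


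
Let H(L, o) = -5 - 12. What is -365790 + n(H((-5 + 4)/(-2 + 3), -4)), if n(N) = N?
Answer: -365807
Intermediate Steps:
H(L, o) = -17
-365790 + n(H((-5 + 4)/(-2 + 3), -4)) = -365790 - 17 = -365807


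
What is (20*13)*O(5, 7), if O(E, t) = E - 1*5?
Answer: 0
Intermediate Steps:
O(E, t) = -5 + E (O(E, t) = E - 5 = -5 + E)
(20*13)*O(5, 7) = (20*13)*(-5 + 5) = 260*0 = 0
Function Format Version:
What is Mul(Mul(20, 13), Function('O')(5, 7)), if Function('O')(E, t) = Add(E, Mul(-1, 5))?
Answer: 0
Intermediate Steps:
Function('O')(E, t) = Add(-5, E) (Function('O')(E, t) = Add(E, -5) = Add(-5, E))
Mul(Mul(20, 13), Function('O')(5, 7)) = Mul(Mul(20, 13), Add(-5, 5)) = Mul(260, 0) = 0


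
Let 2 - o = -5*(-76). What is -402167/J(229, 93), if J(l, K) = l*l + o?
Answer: -402167/52063 ≈ -7.7246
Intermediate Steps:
o = -378 (o = 2 - (-5)*(-76) = 2 - 1*380 = 2 - 380 = -378)
J(l, K) = -378 + l² (J(l, K) = l*l - 378 = l² - 378 = -378 + l²)
-402167/J(229, 93) = -402167/(-378 + 229²) = -402167/(-378 + 52441) = -402167/52063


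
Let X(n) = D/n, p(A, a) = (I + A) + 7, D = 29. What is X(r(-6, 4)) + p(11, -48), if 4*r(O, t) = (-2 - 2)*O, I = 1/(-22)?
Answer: 752/33 ≈ 22.788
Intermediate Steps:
I = -1/22 ≈ -0.045455
r(O, t) = -O (r(O, t) = ((-2 - 2)*O)/4 = (-4*O)/4 = -O)
p(A, a) = 153/22 + A (p(A, a) = (-1/22 + A) + 7 = 153/22 + A)
X(n) = 29/n
X(r(-6, 4)) + p(11, -48) = 29/((-1*(-6))) + (153/22 + 11) = 29/6 + 395/22 = 752/33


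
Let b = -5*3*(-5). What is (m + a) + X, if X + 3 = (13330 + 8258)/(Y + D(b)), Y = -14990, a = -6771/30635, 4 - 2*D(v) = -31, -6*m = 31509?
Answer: -1928728096377/366946030 ≈ -5256.2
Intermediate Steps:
m = -10503/2 (m = -⅙*31509 = -10503/2 ≈ -5251.5)
b = 75 (b = -15*(-5) = 75)
D(v) = 35/2 (D(v) = 2 - ½*(-31) = 2 + 31/2 = 35/2)
a = -6771/30635 (a = -6771*1/30635 = -6771/30635 ≈ -0.22102)
X = -133011/29945 (X = -3 + (13330 + 8258)/(-14990 + 35/2) = -3 + 21588/(-29945/2) = -3 + 21588*(-2/29945) = -3 - 43176/29945 = -133011/29945 ≈ -4.4418)
(m + a) + X = (-10503/2 - 6771/30635) - 133011/29945 = -321772947/61270 - 133011/29945 = -1928728096377/366946030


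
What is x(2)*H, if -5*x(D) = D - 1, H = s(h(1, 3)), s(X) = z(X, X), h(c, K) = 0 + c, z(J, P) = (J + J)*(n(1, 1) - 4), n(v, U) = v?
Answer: 6/5 ≈ 1.2000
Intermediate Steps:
z(J, P) = -6*J (z(J, P) = (J + J)*(1 - 4) = (2*J)*(-3) = -6*J)
h(c, K) = c
s(X) = -6*X
H = -6 (H = -6*1 = -6)
x(D) = ⅕ - D/5 (x(D) = -(D - 1)/5 = -(-1 + D)/5 = ⅕ - D/5)
x(2)*H = (⅕ - ⅕*2)*(-6) = (⅕ - ⅖)*(-6) = -⅕*(-6) = 6/5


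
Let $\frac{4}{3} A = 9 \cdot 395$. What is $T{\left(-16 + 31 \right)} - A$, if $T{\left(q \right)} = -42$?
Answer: $- \frac{10833}{4} \approx -2708.3$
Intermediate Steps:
$A = \frac{10665}{4}$ ($A = \frac{3 \cdot 9 \cdot 395}{4} = \frac{3}{4} \cdot 3555 = \frac{10665}{4} \approx 2666.3$)
$T{\left(-16 + 31 \right)} - A = -42 - \frac{10665}{4} = - \frac{10833}{4}$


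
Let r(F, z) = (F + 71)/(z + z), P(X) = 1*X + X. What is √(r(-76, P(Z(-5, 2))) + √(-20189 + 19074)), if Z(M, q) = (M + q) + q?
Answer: √(5 + 4*I*√1115)/2 ≈ 4.1632 + 4.0103*I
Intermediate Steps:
Z(M, q) = M + 2*q
P(X) = 2*X (P(X) = X + X = 2*X)
r(F, z) = (71 + F)/(2*z) (r(F, z) = (71 + F)/((2*z)) = (71 + F)*(1/(2*z)) = (71 + F)/(2*z))
√(r(-76, P(Z(-5, 2))) + √(-20189 + 19074)) = √((71 - 76)/(2*((2*(-5 + 2*2)))) + √(-20189 + 19074)) = √((½)*(-5)/(2*(-5 + 4)) + √(-1115)) = √((½)*(-5)/(2*(-1)) + I*√1115) = √((½)*(-5)/(-2) + I*√1115) = √((½)*(-½)*(-5) + I*√1115) = √(5/4 + I*√1115)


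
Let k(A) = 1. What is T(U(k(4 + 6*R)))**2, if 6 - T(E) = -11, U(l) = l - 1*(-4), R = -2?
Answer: 289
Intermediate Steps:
U(l) = 4 + l (U(l) = l + 4 = 4 + l)
T(E) = 17 (T(E) = 6 - 1*(-11) = 6 + 11 = 17)
T(U(k(4 + 6*R)))**2 = 17**2 = 289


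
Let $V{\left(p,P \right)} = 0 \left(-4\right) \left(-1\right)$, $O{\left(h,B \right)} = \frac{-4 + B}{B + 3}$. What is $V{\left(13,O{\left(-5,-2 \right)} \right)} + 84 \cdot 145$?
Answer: $12180$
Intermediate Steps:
$O{\left(h,B \right)} = \frac{-4 + B}{3 + B}$
$V{\left(p,P \right)} = 0$ ($V{\left(p,P \right)} = 0 \left(-1\right) = 0$)
$V{\left(13,O{\left(-5,-2 \right)} \right)} + 84 \cdot 145 = 0 + 84 \cdot 145 = 0 + 12180 = 12180$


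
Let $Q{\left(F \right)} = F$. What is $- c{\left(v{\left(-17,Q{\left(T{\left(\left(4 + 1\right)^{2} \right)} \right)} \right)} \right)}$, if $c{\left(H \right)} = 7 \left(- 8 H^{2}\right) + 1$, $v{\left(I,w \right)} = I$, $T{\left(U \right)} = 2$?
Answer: $16183$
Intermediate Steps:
$c{\left(H \right)} = 1 - 56 H^{2}$ ($c{\left(H \right)} = - 56 H^{2} + 1 = 1 - 56 H^{2}$)
$- c{\left(v{\left(-17,Q{\left(T{\left(\left(4 + 1\right)^{2} \right)} \right)} \right)} \right)} = - (1 - 56 \left(-17\right)^{2}) = - (1 - 16184) = \left(-1\right) \left(-16183\right) = 16183$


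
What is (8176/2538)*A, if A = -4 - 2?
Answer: -8176/423 ≈ -19.329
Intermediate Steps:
A = -6
(8176/2538)*A = (8176/2538)*(-6) = (8176*(1/2538))*(-6) = (4088/1269)*(-6) = -8176/423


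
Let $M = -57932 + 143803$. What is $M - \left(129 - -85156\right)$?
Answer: $586$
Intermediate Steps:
$M = 85871$
$M - \left(129 - -85156\right) = 85871 - \left(129 - -85156\right) = 85871 - \left(129 + 85156\right) = 85871 - 85285 = 586$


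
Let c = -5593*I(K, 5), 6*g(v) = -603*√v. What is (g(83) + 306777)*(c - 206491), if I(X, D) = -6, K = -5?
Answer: -53051866941 + 34759533*√83/2 ≈ -5.2894e+10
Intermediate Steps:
g(v) = -201*√v/2 (g(v) = (-603*√v)/6 = -201*√v/2)
c = 33558 (c = -5593*(-6) = 33558)
(g(83) + 306777)*(c - 206491) = (-201*√83/2 + 306777)*(33558 - 206491) = (306777 - 201*√83/2)*(-172933) = -53051866941 + 34759533*√83/2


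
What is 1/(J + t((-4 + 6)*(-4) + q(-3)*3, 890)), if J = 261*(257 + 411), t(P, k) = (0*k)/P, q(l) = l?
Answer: 1/174348 ≈ 5.7357e-6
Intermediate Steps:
t(P, k) = 0 (t(P, k) = 0/P = 0)
J = 174348 (J = 261*668 = 174348)
1/(J + t((-4 + 6)*(-4) + q(-3)*3, 890)) = 1/(174348 + 0) = 1/174348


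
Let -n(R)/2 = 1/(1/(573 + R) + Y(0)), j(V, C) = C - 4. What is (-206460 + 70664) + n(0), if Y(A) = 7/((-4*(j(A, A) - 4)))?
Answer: -549059900/4043 ≈ -1.3581e+5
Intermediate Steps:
j(V, C) = -4 + C
Y(A) = 7/(32 - 4*A) (Y(A) = 7/((-4*((-4 + A) - 4))) = 7/((-4*(-8 + A))) = 7/(32 - 4*A))
n(R) = -2/(7/32 + 1/(573 + R)) (n(R) = -2/(1/(573 + R) - 7/(-32 + 4*0)) = -2/(1/(573 + R) - 7/(-32 + 0)) = -2/(1/(573 + R) - 7/(-32)) = -2/(1/(573 + R) - 7*(-1/32)) = -2/(1/(573 + R) + 7/32) = -2/(7/32 + 1/(573 + R)))
(-206460 + 70664) + n(0) = (-206460 + 70664) + 64*(-573 - 1*0)/(4043 + 7*0) = -135796 + 64*(-573 + 0)/(4043 + 0) = -135796 + 64*(-573)/4043 = -135796 + 64*(1/4043)*(-573) = -135796 - 36672/4043 = -549059900/4043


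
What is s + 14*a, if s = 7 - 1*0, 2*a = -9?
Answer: -56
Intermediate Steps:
a = -9/2 (a = (½)*(-9) = -9/2 ≈ -4.5000)
s = 7 (s = 7 + 0 = 7)
s + 14*a = 7 + 14*(-9/2) = 7 - 63 = -56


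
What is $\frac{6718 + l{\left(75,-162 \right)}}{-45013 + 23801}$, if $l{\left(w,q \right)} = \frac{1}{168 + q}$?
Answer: $- \frac{40309}{127272} \approx -0.31672$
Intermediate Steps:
$\frac{6718 + l{\left(75,-162 \right)}}{-45013 + 23801} = \frac{6718 + \frac{1}{168 - 162}}{-45013 + 23801} = \frac{6718 + \frac{1}{6}}{-21212} = \left(6718 + \frac{1}{6}\right) \left(- \frac{1}{21212}\right) = \frac{40309}{6} \left(- \frac{1}{21212}\right) = - \frac{40309}{127272}$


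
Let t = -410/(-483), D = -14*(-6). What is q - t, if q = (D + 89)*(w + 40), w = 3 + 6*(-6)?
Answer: 584503/483 ≈ 1210.2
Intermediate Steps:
w = -33 (w = 3 - 36 = -33)
D = 84
q = 1211 (q = (84 + 89)*(-33 + 40) = 173*7 = 1211)
t = 410/483 (t = -410*(-1/483) = 410/483 ≈ 0.84886)
q - t = 1211 - 1*410/483 = 1211 - 410/483 = 584503/483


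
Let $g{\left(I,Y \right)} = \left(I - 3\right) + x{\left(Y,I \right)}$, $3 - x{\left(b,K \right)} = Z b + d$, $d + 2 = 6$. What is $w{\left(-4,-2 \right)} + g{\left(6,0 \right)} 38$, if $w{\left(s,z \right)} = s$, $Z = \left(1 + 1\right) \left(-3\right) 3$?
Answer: $72$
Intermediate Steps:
$Z = -18$ ($Z = 2 \left(-3\right) 3 = \left(-6\right) 3 = -18$)
$d = 4$ ($d = -2 + 6 = 4$)
$x{\left(b,K \right)} = -1 + 18 b$ ($x{\left(b,K \right)} = 3 - \left(- 18 b + 4\right) = 3 - \left(4 - 18 b\right) = 3 + \left(-4 + 18 b\right) = -1 + 18 b$)
$g{\left(I,Y \right)} = -4 + I + 18 Y$ ($g{\left(I,Y \right)} = \left(I - 3\right) + \left(-1 + 18 Y\right) = \left(-3 + I\right) + \left(-1 + 18 Y\right) = -4 + I + 18 Y$)
$w{\left(-4,-2 \right)} + g{\left(6,0 \right)} 38 = -4 + \left(-4 + 6 + 18 \cdot 0\right) 38 = -4 + \left(-4 + 6 + 0\right) 38 = -4 + 2 \cdot 38 = -4 + 76 = 72$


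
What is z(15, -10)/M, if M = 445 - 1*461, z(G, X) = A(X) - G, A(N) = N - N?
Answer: 15/16 ≈ 0.93750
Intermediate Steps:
A(N) = 0
z(G, X) = -G (z(G, X) = 0 - G = -G)
M = -16 (M = 445 - 461 = -16)
z(15, -10)/M = -1*15/(-16) = -15*(-1/16) = 15/16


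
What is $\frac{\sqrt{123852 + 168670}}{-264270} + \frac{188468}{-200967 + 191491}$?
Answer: $- \frac{47117}{2369} - \frac{\sqrt{292522}}{264270} \approx -19.891$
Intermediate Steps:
$\frac{\sqrt{123852 + 168670}}{-264270} + \frac{188468}{-200967 + 191491} = \sqrt{292522} \left(- \frac{1}{264270}\right) + \frac{188468}{-9476} = - \frac{\sqrt{292522}}{264270} + 188468 \left(- \frac{1}{9476}\right) = - \frac{\sqrt{292522}}{264270} - \frac{47117}{2369} = - \frac{47117}{2369} - \frac{\sqrt{292522}}{264270}$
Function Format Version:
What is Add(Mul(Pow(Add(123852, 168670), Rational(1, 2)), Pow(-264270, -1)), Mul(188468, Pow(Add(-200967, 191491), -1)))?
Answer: Add(Rational(-47117, 2369), Mul(Rational(-1, 264270), Pow(292522, Rational(1, 2)))) ≈ -19.891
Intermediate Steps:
Add(Mul(Pow(Add(123852, 168670), Rational(1, 2)), Pow(-264270, -1)), Mul(188468, Pow(Add(-200967, 191491), -1))) = Add(Mul(Pow(292522, Rational(1, 2)), Rational(-1, 264270)), Mul(188468, Pow(-9476, -1))) = Add(Mul(Rational(-1, 264270), Pow(292522, Rational(1, 2))), Mul(188468, Rational(-1, 9476))) = Add(Mul(Rational(-1, 264270), Pow(292522, Rational(1, 2))), Rational(-47117, 2369)) = Add(Rational(-47117, 2369), Mul(Rational(-1, 264270), Pow(292522, Rational(1, 2))))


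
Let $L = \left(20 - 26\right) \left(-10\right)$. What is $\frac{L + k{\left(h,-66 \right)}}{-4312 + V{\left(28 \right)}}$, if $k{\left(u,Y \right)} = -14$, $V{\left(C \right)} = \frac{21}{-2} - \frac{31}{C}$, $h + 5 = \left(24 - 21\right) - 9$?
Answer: $- \frac{1288}{121061} \approx -0.010639$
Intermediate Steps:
$L = 60$ ($L = \left(-6\right) \left(-10\right) = 60$)
$h = -11$ ($h = -5 + \left(\left(24 - 21\right) - 9\right) = -5 + \left(3 - 9\right) = -5 - 6 = -11$)
$V{\left(C \right)} = - \frac{21}{2} - \frac{31}{C}$ ($V{\left(C \right)} = 21 \left(- \frac{1}{2}\right) - \frac{31}{C} = - \frac{21}{2} - \frac{31}{C}$)
$\frac{L + k{\left(h,-66 \right)}}{-4312 + V{\left(28 \right)}} = \frac{60 - 14}{-4312 - \left(\frac{21}{2} + \frac{31}{28}\right)} = \frac{46}{-4312 - \frac{325}{28}} = \frac{46}{- \frac{121061}{28}} = 46 \left(- \frac{28}{121061}\right) = - \frac{1288}{121061}$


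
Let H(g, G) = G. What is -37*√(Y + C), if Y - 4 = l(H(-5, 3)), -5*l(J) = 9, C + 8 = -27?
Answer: -74*I*√205/5 ≈ -211.9*I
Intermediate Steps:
C = -35 (C = -8 - 27 = -35)
l(J) = -9/5 (l(J) = -⅕*9 = -9/5)
Y = 11/5 (Y = 4 - 9/5 = 11/5 ≈ 2.2000)
-37*√(Y + C) = -37*√(11/5 - 35) = -74*I*√205/5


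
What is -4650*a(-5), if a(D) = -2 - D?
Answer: -13950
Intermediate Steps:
-4650*a(-5) = -4650*(-2 - 1*(-5)) = -4650*(-2 + 5) = -4650*3 = -13950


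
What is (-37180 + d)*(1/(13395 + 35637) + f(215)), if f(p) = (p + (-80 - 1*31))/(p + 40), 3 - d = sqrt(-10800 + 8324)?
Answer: -63195732397/4167720 - 1699861*I*sqrt(619)/2083860 ≈ -15163.0 - 20.295*I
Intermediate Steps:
d = 3 - 2*I*sqrt(619) (d = 3 - sqrt(-10800 + 8324) = 3 - sqrt(-2476) = 3 - 2*I*sqrt(619) ≈ 3.0 - 49.759*I)
f(p) = (-111 + p)/(40 + p) (f(p) = (p + (-80 - 31))/(40 + p) = (p - 111)/(40 + p) = (-111 + p)/(40 + p))
(-37180 + d)*(1/(13395 + 35637) + f(215)) = (-37180 + (3 - 2*I*sqrt(619)))*(1/(13395 + 35637) + (-111 + 215)/(40 + 215)) = (-37177 - 2*I*sqrt(619))*(1/49032 + 104/255) = (-37177 - 2*I*sqrt(619))*(1699861/4167720) = -63195732397/4167720 - 1699861*I*sqrt(619)/2083860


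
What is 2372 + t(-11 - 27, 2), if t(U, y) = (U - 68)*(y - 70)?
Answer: 9580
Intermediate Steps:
t(U, y) = (-70 + y)*(-68 + U) (t(U, y) = (-68 + U)*(-70 + y) = (-70 + y)*(-68 + U))
2372 + t(-11 - 27, 2) = 2372 + (4760 - 70*(-11 - 27) - 68*2 + (-11 - 27)*2) = 2372 + (4760 - 70*(-38) - 136 - 38*2) = 2372 + (4760 + 2660 - 136 - 76) = 2372 + 7208 = 9580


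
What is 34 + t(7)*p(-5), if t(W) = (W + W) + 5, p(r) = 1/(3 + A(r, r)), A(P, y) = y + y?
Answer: 219/7 ≈ 31.286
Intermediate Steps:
A(P, y) = 2*y
p(r) = 1/(3 + 2*r)
t(W) = 5 + 2*W (t(W) = 2*W + 5 = 5 + 2*W)
34 + t(7)*p(-5) = 34 + (5 + 2*7)/(3 + 2*(-5)) = 34 + (5 + 14)/(3 - 10) = 34 + 19/(-7) = 34 + 19*(-⅐) = 34 - 19/7 = 219/7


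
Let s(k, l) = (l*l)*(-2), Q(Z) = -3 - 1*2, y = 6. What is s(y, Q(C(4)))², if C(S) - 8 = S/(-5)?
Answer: 2500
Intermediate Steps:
C(S) = 8 - S/5 (C(S) = 8 + S/(-5) = 8 + S*(-⅕) = 8 - S/5)
Q(Z) = -5 (Q(Z) = -3 - 2 = -5)
s(k, l) = -2*l² (s(k, l) = l²*(-2) = -2*l²)
s(y, Q(C(4)))² = (-2*(-5)²)² = (-2*25)² = (-50)² = 2500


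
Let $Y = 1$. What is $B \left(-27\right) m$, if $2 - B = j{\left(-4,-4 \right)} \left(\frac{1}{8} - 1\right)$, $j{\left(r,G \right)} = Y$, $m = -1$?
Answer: $\frac{621}{8} \approx 77.625$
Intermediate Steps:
$j{\left(r,G \right)} = 1$
$B = \frac{23}{8}$ ($B = 2 - 1 \left(\frac{1}{8} - 1\right) = 2 - 1 \left(- \frac{7}{8}\right) = 2 - - \frac{7}{8} = 2 + \frac{7}{8} = \frac{23}{8} \approx 2.875$)
$B \left(-27\right) m = \frac{23}{8} \left(-27\right) \left(-1\right) = \left(- \frac{621}{8}\right) \left(-1\right) = \frac{621}{8}$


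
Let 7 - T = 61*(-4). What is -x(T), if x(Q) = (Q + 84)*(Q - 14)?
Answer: -79395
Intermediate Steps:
T = 251 (T = 7 - 61*(-4) = 7 - 1*(-244) = 7 + 244 = 251)
x(Q) = (-14 + Q)*(84 + Q) (x(Q) = (84 + Q)*(-14 + Q) = (-14 + Q)*(84 + Q))
-x(T) = -(-1176 + 251² + 70*251) = -(-1176 + 63001 + 17570) = -1*79395 = -79395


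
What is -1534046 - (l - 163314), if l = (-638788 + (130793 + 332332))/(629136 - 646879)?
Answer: -24321073539/17743 ≈ -1.3707e+6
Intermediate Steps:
l = 175663/17743 (l = (-638788 + 463125)/(-17743) = -175663*(-1/17743) = 175663/17743 ≈ 9.9004)
-1534046 - (l - 163314) = -1534046 - (175663/17743 - 163314) = -1534046 - 1*(-2897504639/17743) = -1534046 + 2897504639/17743 = -24321073539/17743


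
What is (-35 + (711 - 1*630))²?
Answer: 2116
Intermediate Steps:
(-35 + (711 - 1*630))² = (-35 + (711 - 630))² = (-35 + 81)² = 46² = 2116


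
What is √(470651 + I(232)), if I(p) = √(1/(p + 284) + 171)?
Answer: √(31328413164 + 258*√11382573)/258 ≈ 686.05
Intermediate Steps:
I(p) = √(171 + 1/(284 + p)) (I(p) = √(1/(284 + p) + 171) = √(171 + 1/(284 + p)))
√(470651 + I(232)) = √(470651 + √((48565 + 171*232)/(284 + 232))) = √(470651 + √((48565 + 39672)/516)) = √(470651 + √((1/516)*88237)) = √(470651 + √(88237/516)) = √(470651 + √11382573/258)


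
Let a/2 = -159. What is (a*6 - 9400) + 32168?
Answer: 20860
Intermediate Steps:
a = -318 (a = 2*(-159) = -318)
(a*6 - 9400) + 32168 = (-318*6 - 9400) + 32168 = (-1908 - 9400) + 32168 = -11308 + 32168 = 20860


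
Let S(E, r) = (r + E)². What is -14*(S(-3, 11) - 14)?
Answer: -700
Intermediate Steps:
S(E, r) = (E + r)²
-14*(S(-3, 11) - 14) = -14*((-3 + 11)² - 14) = -14*(8² - 14) = -14*(64 - 14) = -14*50 = -700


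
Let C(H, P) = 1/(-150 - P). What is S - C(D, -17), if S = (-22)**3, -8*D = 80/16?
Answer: -1416183/133 ≈ -10648.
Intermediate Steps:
D = -5/8 (D = -10/16 = -1/8*5 = -5/8 ≈ -0.62500)
S = -10648
S - C(D, -17) = -10648 - (-1)/(150 - 17) = -10648 - (-1)/133 = -10648 - 1*(-1/133) = -10648 + 1/133 = -1416183/133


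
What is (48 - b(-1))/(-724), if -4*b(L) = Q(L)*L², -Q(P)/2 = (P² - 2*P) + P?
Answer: -47/724 ≈ -0.064917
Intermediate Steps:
Q(P) = -2*P² + 2*P (Q(P) = -2*((P² - 2*P) + P) = -2*(P² - P) = -2*P² + 2*P)
b(L) = -L³*(1 - L)/2 (b(L) = -2*L*(1 - L)*L²/4 = -L³*(1 - L)/2)
(48 - b(-1))/(-724) = (48 - (-1)³*(-1 - 1)/2)/(-724) = (48 - (-1)*(-2)/2)*(-1/724) = (48 - 1*1)*(-1/724) = (48 - 1)*(-1/724) = 47*(-1/724) = -47/724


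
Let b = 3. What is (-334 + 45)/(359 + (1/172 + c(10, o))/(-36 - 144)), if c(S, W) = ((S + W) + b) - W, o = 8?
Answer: -8947440/11112403 ≈ -0.80518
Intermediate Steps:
c(S, W) = 3 + S (c(S, W) = ((S + W) + 3) - W = (3 + S + W) - W = 3 + S)
(-334 + 45)/(359 + (1/172 + c(10, o))/(-36 - 144)) = (-334 + 45)/(359 + (1/172 + (3 + 10))/(-36 - 144)) = -289/(359 + (1/172 + 13)/(-180)) = -289/(359 + (2237/172)*(-1/180)) = -289/(359 - 2237/30960) = -289/11112403/30960 = -289*30960/11112403 = -8947440/11112403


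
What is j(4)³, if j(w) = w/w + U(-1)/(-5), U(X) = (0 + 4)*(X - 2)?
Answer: 4913/125 ≈ 39.304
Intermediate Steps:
U(X) = -8 + 4*X (U(X) = 4*(-2 + X) = -8 + 4*X)
j(w) = 17/5 (j(w) = w/w + (-8 + 4*(-1))/(-5) = 1 + (-8 - 4)*(-⅕) = 1 - 12*(-⅕) = 1 + 12/5 = 17/5)
j(4)³ = (17/5)³ = 4913/125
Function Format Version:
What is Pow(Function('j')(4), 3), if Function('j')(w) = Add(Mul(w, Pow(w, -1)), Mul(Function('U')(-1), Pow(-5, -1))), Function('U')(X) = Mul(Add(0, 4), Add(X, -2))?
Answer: Rational(4913, 125) ≈ 39.304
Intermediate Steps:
Function('U')(X) = Add(-8, Mul(4, X)) (Function('U')(X) = Mul(4, Add(-2, X)) = Add(-8, Mul(4, X)))
Function('j')(w) = Rational(17, 5) (Function('j')(w) = Add(Mul(w, Pow(w, -1)), Mul(Add(-8, Mul(4, -1)), Pow(-5, -1))) = Add(1, Mul(Add(-8, -4), Rational(-1, 5))) = Add(1, Mul(-12, Rational(-1, 5))) = Add(1, Rational(12, 5)) = Rational(17, 5))
Pow(Function('j')(4), 3) = Pow(Rational(17, 5), 3) = Rational(4913, 125)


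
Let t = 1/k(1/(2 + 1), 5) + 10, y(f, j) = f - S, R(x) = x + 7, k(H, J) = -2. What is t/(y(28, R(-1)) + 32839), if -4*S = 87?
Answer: 38/131555 ≈ 0.00028885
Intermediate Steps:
S = -87/4 (S = -¼*87 = -87/4 ≈ -21.750)
R(x) = 7 + x
y(f, j) = 87/4 + f (y(f, j) = f - 1*(-87/4) = f + 87/4 = 87/4 + f)
t = 19/2 (t = 1/(-2) + 10 = -½ + 10 = 19/2 ≈ 9.5000)
t/(y(28, R(-1)) + 32839) = (19/2)/((87/4 + 28) + 32839) = (19/2)/(199/4 + 32839) = (19/2)/(131555/4) = (4/131555)*(19/2) = 38/131555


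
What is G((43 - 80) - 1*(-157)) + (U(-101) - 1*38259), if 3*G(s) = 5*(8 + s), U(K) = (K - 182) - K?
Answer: -114683/3 ≈ -38228.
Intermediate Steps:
U(K) = -182 (U(K) = (-182 + K) - K = -182)
G(s) = 40/3 + 5*s/3 (G(s) = (5*(8 + s))/3 = (40 + 5*s)/3 = 40/3 + 5*s/3)
G((43 - 80) - 1*(-157)) + (U(-101) - 1*38259) = (40/3 + 5*((43 - 80) - 1*(-157))/3) + (-182 - 1*38259) = (40/3 + 5*(-37 + 157)/3) + (-182 - 38259) = (40/3 + (5/3)*120) - 38441 = (40/3 + 200) - 38441 = 640/3 - 38441 = -114683/3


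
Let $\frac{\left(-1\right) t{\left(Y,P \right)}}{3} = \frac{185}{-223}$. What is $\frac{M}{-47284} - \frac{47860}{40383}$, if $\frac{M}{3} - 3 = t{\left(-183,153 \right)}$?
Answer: $- \frac{126200003974}{106452939789} \approx -1.1855$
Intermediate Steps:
$t{\left(Y,P \right)} = \frac{555}{223}$ ($t{\left(Y,P \right)} = - 3 \frac{185}{-223} = - 3 \cdot 185 \left(- \frac{1}{223}\right) = \left(-3\right) \left(- \frac{185}{223}\right) = \frac{555}{223}$)
$M = \frac{3672}{223}$ ($M = 9 + 3 \cdot \frac{555}{223} = 9 + \frac{1665}{223} = \frac{3672}{223} \approx 16.466$)
$\frac{M}{-47284} - \frac{47860}{40383} = \frac{3672}{223 \left(-47284\right)} - \frac{47860}{40383} = \frac{3672}{223} \left(- \frac{1}{47284}\right) - \frac{47860}{40383} = - \frac{918}{2636083} - \frac{47860}{40383} = - \frac{126200003974}{106452939789}$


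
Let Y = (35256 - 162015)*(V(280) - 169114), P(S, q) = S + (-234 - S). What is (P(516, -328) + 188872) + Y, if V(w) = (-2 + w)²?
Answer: 11640467608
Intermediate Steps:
P(S, q) = -234
Y = 11640278970 (Y = (35256 - 162015)*((-2 + 280)² - 169114) = -126759*(278² - 169114) = -126759*(77284 - 169114) = -126759*(-91830) = 11640278970)
(P(516, -328) + 188872) + Y = (-234 + 188872) + 11640278970 = 188638 + 11640278970 = 11640467608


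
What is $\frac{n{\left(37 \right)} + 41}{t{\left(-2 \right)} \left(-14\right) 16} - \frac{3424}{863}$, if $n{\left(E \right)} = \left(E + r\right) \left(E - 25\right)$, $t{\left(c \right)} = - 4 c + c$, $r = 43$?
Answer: $- \frac{780817}{165696} \approx -4.7123$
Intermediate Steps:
$t{\left(c \right)} = - 3 c$
$n{\left(E \right)} = \left(-25 + E\right) \left(43 + E\right)$ ($n{\left(E \right)} = \left(E + 43\right) \left(E - 25\right) = \left(43 + E\right) \left(-25 + E\right) = \left(-25 + E\right) \left(43 + E\right)$)
$\frac{n{\left(37 \right)} + 41}{t{\left(-2 \right)} \left(-14\right) 16} - \frac{3424}{863} = \frac{\left(-1075 + 37^{2} + 18 \cdot 37\right) + 41}{\left(-3\right) \left(-2\right) \left(-14\right) 16} - \frac{3424}{863} = \frac{\left(-1075 + 1369 + 666\right) + 41}{6 \left(-14\right) 16} - \frac{3424}{863} = \frac{960 + 41}{\left(-84\right) 16} - \frac{3424}{863} = \frac{1001}{-1344} - \frac{3424}{863} = 1001 \left(- \frac{1}{1344}\right) - \frac{3424}{863} = - \frac{143}{192} - \frac{3424}{863} = - \frac{780817}{165696}$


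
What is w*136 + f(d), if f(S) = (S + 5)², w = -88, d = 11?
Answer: -11712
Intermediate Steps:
f(S) = (5 + S)²
w*136 + f(d) = -88*136 + (5 + 11)² = -11968 + 16² = -11968 + 256 = -11712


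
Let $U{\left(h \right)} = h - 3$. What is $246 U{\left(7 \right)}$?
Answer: $984$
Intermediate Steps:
$U{\left(h \right)} = -3 + h$
$246 U{\left(7 \right)} = 246 \left(-3 + 7\right) = 246 \cdot 4 = 984$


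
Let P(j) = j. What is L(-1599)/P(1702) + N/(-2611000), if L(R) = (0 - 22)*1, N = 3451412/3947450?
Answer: -28344412150403/2192769987362500 ≈ -0.012926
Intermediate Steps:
N = 1725706/1973725 (N = 3451412*(1/3947450) = 1725706/1973725 ≈ 0.87434)
L(R) = -22 (L(R) = -22*1 = -22)
L(-1599)/P(1702) + N/(-2611000) = -22/1702 + (1725706/1973725)/(-2611000) = -22*1/1702 + (1725706/1973725)*(-1/2611000) = -11/851 - 862853/2576697987500 = -28344412150403/2192769987362500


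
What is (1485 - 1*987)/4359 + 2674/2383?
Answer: 4280900/3462499 ≈ 1.2364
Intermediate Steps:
(1485 - 1*987)/4359 + 2674/2383 = (1485 - 987)*(1/4359) + 2674*(1/2383) = 498*(1/4359) + 2674/2383 = 166/1453 + 2674/2383 = 4280900/3462499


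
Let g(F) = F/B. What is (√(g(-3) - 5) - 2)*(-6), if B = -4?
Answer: 12 - 3*I*√17 ≈ 12.0 - 12.369*I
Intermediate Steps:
g(F) = -F/4 (g(F) = F/(-4) = F*(-¼) = -F/4)
(√(g(-3) - 5) - 2)*(-6) = (√(-¼*(-3) - 5) - 2)*(-6) = (√(¾ - 5) - 2)*(-6) = (√(-17/4) - 2)*(-6) = (I*√17/2 - 2)*(-6) = (-2 + I*√17/2)*(-6) = 12 - 3*I*√17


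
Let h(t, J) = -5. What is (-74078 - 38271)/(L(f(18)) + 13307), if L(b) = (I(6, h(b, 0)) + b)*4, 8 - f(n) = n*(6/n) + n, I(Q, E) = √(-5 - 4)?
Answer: -1487837807/175377193 + 1348188*I/175377193 ≈ -8.4836 + 0.0076874*I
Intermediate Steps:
I(Q, E) = 3*I (I(Q, E) = √(-9) = 3*I)
f(n) = 2 - n (f(n) = 8 - (n*(6/n) + n) = 8 - (6 + n) = 8 + (-6 - n) = 2 - n)
L(b) = 4*b + 12*I (L(b) = (3*I + b)*4 = (b + 3*I)*4 = 4*b + 12*I)
(-74078 - 38271)/(L(f(18)) + 13307) = (-74078 - 38271)/((4*(2 - 1*18) + 12*I) + 13307) = -112349/((4*(2 - 18) + 12*I) + 13307) = -112349/((4*(-16) + 12*I) + 13307) = -112349/((-64 + 12*I) + 13307) = -112349*(13243 - 12*I)/175377193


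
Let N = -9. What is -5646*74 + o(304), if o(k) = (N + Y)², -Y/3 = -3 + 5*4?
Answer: -414204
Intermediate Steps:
Y = -51 (Y = -3*(-3 + 5*4) = -3*(-3 + 20) = -3*17 = -51)
o(k) = 3600 (o(k) = (-9 - 51)² = (-60)² = 3600)
-5646*74 + o(304) = -5646*74 + 3600 = -417804 + 3600 = -414204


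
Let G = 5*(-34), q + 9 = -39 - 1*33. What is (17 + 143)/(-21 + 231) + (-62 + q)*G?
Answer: 510526/21 ≈ 24311.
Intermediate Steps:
q = -81 (q = -9 + (-39 - 1*33) = -9 + (-39 - 33) = -9 - 72 = -81)
G = -170
(17 + 143)/(-21 + 231) + (-62 + q)*G = (17 + 143)/(-21 + 231) + (-62 - 81)*(-170) = 160/210 - 143*(-170) = 160*(1/210) + 24310 = 16/21 + 24310 = 510526/21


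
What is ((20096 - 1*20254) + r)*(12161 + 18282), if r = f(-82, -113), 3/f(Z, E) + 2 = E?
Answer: -553240639/115 ≈ -4.8108e+6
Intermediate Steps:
f(Z, E) = 3/(-2 + E)
r = -3/115 (r = 3/(-2 - 113) = 3/(-115) = 3*(-1/115) = -3/115 ≈ -0.026087)
((20096 - 1*20254) + r)*(12161 + 18282) = ((20096 - 1*20254) - 3/115)*(12161 + 18282) = ((20096 - 20254) - 3/115)*30443 = (-158 - 3/115)*30443 = -18173/115*30443 = -553240639/115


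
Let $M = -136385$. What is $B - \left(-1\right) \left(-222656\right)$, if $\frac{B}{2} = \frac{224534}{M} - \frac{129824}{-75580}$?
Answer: $- \frac{114756587241588}{515398915} \approx -2.2266 \cdot 10^{5}$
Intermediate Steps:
$B = \frac{73576652}{515398915}$ ($B = 2 \left(\frac{224534}{-136385} - \frac{129824}{-75580}\right) = 2 \left(224534 \left(- \frac{1}{136385}\right) - - \frac{32456}{18895}\right) = 2 \left(- \frac{224534}{136385} + \frac{32456}{18895}\right) = 2 \cdot \frac{36788326}{515398915} = \frac{73576652}{515398915} \approx 0.14276$)
$B - \left(-1\right) \left(-222656\right) = \frac{73576652}{515398915} - \left(-1\right) \left(-222656\right) = \frac{73576652}{515398915} - 222656 = - \frac{114756587241588}{515398915}$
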